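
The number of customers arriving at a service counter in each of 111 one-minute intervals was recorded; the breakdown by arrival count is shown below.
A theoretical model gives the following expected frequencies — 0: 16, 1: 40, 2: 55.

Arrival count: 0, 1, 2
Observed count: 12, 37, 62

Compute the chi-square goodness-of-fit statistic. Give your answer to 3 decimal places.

2.116

χ² = (12−16)²/16 + (37−40)²/40 + (62−55)²/55
   = 1.0000 + 0.2250 + 0.8909
Sum = 2.116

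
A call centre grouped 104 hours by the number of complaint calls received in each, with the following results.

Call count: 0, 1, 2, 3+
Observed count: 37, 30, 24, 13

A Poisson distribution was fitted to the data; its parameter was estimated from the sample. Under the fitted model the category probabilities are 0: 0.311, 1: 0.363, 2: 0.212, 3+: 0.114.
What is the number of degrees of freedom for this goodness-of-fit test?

2

There are k = 4 categories and 1 parameter estimated from the data, so df = 4 − 1 − 1 = 2.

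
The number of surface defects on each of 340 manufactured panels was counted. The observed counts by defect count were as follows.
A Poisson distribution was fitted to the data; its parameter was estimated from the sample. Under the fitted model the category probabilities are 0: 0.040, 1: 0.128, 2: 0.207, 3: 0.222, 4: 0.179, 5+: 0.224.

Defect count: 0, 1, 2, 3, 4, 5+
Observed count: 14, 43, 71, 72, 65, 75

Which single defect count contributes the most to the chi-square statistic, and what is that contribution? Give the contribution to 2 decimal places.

Expected counts E_i = n·p_i: 340×0.040 = 13.6, 340×0.128 = 43.52, 340×0.207 = 70.38, 340×0.222 = 75.48, 340×0.179 = 60.86, 340×0.224 = 76.16.
0: (14 − 13.6)²/13.6 = 0.16/13.6 = 0.012
1: (43 − 43.52)²/43.52 = 0.2704/43.52 = 0.006
2: (71 − 70.38)²/70.38 = 0.3844/70.38 = 0.005
3: (72 − 75.48)²/75.48 = 12.1104/75.48 = 0.160
4: (65 − 60.86)²/60.86 = 17.1396/60.86 = 0.282
5+: (75 − 76.16)²/76.16 = 1.3456/76.16 = 0.018
The largest term is for 4: 0.28.

4, 0.28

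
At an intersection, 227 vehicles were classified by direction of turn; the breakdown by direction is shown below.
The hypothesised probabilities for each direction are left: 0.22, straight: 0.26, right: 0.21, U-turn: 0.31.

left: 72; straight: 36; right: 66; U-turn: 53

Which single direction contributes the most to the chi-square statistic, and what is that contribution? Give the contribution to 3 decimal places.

Expected counts E_i = n·p_i: 227×0.22 = 49.94, 227×0.26 = 59.02, 227×0.21 = 47.67, 227×0.31 = 70.37.
cat           O        E   (O−E)²/E
left         72    49.94     9.7446
straight     36    59.02     8.9787
right        66    47.67     7.0482
U-turn       53    70.37     4.2876
The largest term is for left: 9.745.

left, 9.745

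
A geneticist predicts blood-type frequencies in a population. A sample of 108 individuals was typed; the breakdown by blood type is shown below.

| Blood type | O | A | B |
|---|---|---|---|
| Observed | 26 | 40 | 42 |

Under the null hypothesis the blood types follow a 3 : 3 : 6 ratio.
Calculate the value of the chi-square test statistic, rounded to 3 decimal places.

8.963

Ratio total = 12. Expected counts: 108×3/12 = 27, 108×3/12 = 27, 108×6/12 = 54.
cat         O        E   (O−E)²/E
O          26       27     0.0370
A          40       27     6.2593
B          42       54     2.6667
Sum = 8.963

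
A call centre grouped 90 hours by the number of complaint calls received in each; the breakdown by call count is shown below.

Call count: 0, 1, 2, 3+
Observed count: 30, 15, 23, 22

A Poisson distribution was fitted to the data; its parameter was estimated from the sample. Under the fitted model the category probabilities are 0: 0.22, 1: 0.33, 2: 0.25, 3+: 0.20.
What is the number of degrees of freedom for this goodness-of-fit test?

There are k = 4 categories and 1 parameter estimated from the data, so df = 4 − 1 − 1 = 2.

2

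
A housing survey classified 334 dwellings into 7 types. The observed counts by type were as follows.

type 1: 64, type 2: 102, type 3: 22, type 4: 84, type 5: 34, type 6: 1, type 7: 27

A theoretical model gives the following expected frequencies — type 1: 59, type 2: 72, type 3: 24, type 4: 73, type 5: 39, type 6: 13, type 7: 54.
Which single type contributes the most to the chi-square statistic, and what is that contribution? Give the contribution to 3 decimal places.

type 1: (64 − 59)²/59 = 25/59 = 0.4237
type 2: (102 − 72)²/72 = 900/72 = 12.5000
type 3: (22 − 24)²/24 = 4/24 = 0.1667
type 4: (84 − 73)²/73 = 121/73 = 1.6575
type 5: (34 − 39)²/39 = 25/39 = 0.6410
type 6: (1 − 13)²/13 = 144/13 = 11.0769
type 7: (27 − 54)²/54 = 729/54 = 13.5000
The largest term is for type 7: 13.500.

type 7, 13.500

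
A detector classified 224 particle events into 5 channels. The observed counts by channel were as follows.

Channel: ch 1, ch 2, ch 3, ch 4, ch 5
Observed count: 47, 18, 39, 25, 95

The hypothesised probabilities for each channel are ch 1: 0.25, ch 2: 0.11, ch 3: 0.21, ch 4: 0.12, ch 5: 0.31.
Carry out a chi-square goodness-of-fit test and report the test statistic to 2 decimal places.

Expected counts E_i = n·p_i: 224×0.25 = 56, 224×0.11 = 24.64, 224×0.21 = 47.04, 224×0.12 = 26.88, 224×0.31 = 69.44.
χ² = (47−56)²/56 + (18−24.64)²/24.64 + (39−47.04)²/47.04 + (25−26.88)²/26.88 + (95−69.44)²/69.44
   = 1.446 + 1.789 + 1.374 + 0.131 + 9.408
Sum = 14.15

14.15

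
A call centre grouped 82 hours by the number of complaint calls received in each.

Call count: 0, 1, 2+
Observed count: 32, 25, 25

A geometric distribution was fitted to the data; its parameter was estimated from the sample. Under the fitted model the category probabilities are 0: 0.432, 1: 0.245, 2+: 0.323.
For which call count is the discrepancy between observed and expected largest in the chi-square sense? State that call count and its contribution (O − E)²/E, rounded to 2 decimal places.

1, 1.20

Expected counts E_i = n·p_i: 82×0.432 = 35.424, 82×0.245 = 20.09, 82×0.323 = 26.486.
cat         O        E   (O−E)²/E
0          32   35.424      0.331
1          25    20.09      1.200
2+         25   26.486      0.083
The largest term is for 1: 1.20.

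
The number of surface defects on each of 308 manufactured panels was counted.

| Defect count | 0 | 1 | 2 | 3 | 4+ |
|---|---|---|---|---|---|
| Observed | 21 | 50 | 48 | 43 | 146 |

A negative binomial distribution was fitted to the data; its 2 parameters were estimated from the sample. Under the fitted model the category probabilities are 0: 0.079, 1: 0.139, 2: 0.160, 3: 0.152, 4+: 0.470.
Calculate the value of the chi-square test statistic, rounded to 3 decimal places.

2.018

Expected counts E_i = n·p_i: 308×0.079 = 24.332, 308×0.139 = 42.812, 308×0.160 = 49.28, 308×0.152 = 46.816, 308×0.470 = 144.76.
χ² = (21−24.332)²/24.332 + (50−42.812)²/42.812 + (48−49.28)²/49.28 + (43−46.816)²/46.816 + (146−144.76)²/144.76
   = 0.4563 + 1.2068 + 0.0332 + 0.3110 + 0.0106
Sum = 2.018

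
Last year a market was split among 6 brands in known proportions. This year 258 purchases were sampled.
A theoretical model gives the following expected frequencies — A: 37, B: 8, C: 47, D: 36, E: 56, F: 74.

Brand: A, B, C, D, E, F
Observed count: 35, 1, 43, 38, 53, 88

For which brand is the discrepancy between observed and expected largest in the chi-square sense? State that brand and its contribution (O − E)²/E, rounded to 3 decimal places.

B, 6.125

χ² = (35−37)²/37 + (1−8)²/8 + (43−47)²/47 + (38−36)²/36 + (53−56)²/56 + (88−74)²/74
   = 0.1081 + 6.1250 + 0.3404 + 0.1111 + 0.1607 + 2.6486
The largest term is for B: 6.125.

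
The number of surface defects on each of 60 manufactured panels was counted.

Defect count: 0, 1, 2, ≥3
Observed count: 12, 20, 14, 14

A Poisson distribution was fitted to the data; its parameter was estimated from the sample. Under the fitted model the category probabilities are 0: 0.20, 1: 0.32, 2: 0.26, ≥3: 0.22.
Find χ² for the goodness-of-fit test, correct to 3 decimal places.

0.246

Expected counts E_i = n·p_i: 60×0.20 = 12, 60×0.32 = 19.2, 60×0.26 = 15.6, 60×0.22 = 13.2.
cat         O        E   (O−E)²/E
0          12       12     0.0000
1          20     19.2     0.0333
2          14     15.6     0.1641
≥3         14     13.2     0.0485
Sum = 0.246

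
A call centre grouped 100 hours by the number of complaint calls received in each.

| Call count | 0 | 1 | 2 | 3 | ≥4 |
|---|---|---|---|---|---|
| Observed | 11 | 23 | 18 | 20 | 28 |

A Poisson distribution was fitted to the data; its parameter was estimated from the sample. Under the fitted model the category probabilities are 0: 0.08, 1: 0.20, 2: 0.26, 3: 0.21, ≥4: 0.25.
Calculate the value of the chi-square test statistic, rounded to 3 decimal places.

4.444

Expected counts E_i = n·p_i: 100×0.08 = 8, 100×0.20 = 20, 100×0.26 = 26, 100×0.21 = 21, 100×0.25 = 25.
0: (11 − 8)²/8 = 9/8 = 1.1250
1: (23 − 20)²/20 = 9/20 = 0.4500
2: (18 − 26)²/26 = 64/26 = 2.4615
3: (20 − 21)²/21 = 1/21 = 0.0476
≥4: (28 − 25)²/25 = 9/25 = 0.3600
Sum = 4.444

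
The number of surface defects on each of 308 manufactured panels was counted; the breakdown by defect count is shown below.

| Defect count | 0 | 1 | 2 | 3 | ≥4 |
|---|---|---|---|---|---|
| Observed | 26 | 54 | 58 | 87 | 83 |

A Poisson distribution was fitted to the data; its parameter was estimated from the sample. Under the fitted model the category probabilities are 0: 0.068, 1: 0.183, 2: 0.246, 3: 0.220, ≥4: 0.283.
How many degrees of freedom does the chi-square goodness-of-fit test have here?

3

There are k = 5 categories and 1 parameter estimated from the data, so df = 5 − 1 − 1 = 3.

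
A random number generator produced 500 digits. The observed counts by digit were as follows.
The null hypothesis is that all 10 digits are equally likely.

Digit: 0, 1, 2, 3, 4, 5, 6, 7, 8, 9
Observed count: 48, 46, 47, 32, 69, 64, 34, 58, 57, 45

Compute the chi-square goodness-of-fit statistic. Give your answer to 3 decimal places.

26.080

Expected count for each of the 10 categories: 500/10 = 50.
0: (48 − 50)²/50 = 4/50 = 0.0800
1: (46 − 50)²/50 = 16/50 = 0.3200
2: (47 − 50)²/50 = 9/50 = 0.1800
3: (32 − 50)²/50 = 324/50 = 6.4800
4: (69 − 50)²/50 = 361/50 = 7.2200
5: (64 − 50)²/50 = 196/50 = 3.9200
6: (34 − 50)²/50 = 256/50 = 5.1200
7: (58 − 50)²/50 = 64/50 = 1.2800
8: (57 − 50)²/50 = 49/50 = 0.9800
9: (45 − 50)²/50 = 25/50 = 0.5000
Sum = 26.080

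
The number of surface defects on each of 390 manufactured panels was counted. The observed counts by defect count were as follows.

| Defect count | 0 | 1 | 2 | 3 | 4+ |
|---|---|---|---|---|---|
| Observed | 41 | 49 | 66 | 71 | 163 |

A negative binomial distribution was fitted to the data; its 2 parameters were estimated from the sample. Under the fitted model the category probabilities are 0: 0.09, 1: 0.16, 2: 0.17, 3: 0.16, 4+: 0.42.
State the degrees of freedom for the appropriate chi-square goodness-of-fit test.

There are k = 5 categories and 2 parameters estimated from the data, so df = 5 − 1 − 2 = 2.

2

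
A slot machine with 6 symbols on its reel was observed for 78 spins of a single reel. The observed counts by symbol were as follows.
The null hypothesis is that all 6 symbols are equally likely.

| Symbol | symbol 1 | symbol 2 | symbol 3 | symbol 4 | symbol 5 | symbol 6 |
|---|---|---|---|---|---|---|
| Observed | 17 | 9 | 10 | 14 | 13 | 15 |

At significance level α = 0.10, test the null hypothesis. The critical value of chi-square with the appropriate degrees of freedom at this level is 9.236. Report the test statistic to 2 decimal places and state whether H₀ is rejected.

Expected count for each of the 6 categories: 78/6 = 13.
symbol 1: (17 − 13)²/13 = 16/13 = 1.231
symbol 2: (9 − 13)²/13 = 16/13 = 1.231
symbol 3: (10 − 13)²/13 = 9/13 = 0.692
symbol 4: (14 − 13)²/13 = 1/13 = 0.077
symbol 5: (13 − 13)²/13 = 0/13 = 0.000
symbol 6: (15 − 13)²/13 = 4/13 = 0.308
Sum = 3.54
df = 5. Since 3.54 < 9.236, we do not reject H₀.

3.54; do not reject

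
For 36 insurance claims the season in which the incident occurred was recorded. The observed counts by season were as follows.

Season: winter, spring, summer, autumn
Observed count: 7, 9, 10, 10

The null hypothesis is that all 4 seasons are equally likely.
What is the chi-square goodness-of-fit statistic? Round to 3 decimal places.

Expected count for each of the 4 categories: 36/4 = 9.
χ² = (7−9)²/9 + (9−9)²/9 + (10−9)²/9 + (10−9)²/9
   = 0.4444 + 0.0000 + 0.1111 + 0.1111
Sum = 0.667

0.667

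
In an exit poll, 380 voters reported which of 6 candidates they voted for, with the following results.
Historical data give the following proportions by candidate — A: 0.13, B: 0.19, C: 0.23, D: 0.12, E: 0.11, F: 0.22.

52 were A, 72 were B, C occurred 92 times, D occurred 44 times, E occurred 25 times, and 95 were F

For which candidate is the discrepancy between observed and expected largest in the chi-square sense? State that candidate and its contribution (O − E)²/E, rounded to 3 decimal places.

Expected counts E_i = n·p_i: 380×0.13 = 49.4, 380×0.19 = 72.2, 380×0.23 = 87.4, 380×0.12 = 45.6, 380×0.11 = 41.8, 380×0.22 = 83.6.
A: (52 − 49.4)²/49.4 = 6.76/49.4 = 0.1368
B: (72 − 72.2)²/72.2 = 0.04/72.2 = 0.0006
C: (92 − 87.4)²/87.4 = 21.16/87.4 = 0.2421
D: (44 − 45.6)²/45.6 = 2.56/45.6 = 0.0561
E: (25 − 41.8)²/41.8 = 282.24/41.8 = 6.7522
F: (95 − 83.6)²/83.6 = 129.96/83.6 = 1.5545
The largest term is for E: 6.752.

E, 6.752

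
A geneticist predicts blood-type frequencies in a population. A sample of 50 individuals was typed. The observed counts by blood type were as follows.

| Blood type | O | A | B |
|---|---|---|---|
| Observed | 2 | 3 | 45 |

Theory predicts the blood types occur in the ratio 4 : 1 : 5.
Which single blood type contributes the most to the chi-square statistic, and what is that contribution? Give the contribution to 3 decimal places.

O, 16.200

Ratio total = 10. Expected counts: 50×4/10 = 20, 50×1/10 = 5, 50×5/10 = 25.
χ² = (2−20)²/20 + (3−5)²/5 + (45−25)²/25
   = 16.2000 + 0.8000 + 16.0000
The largest term is for O: 16.200.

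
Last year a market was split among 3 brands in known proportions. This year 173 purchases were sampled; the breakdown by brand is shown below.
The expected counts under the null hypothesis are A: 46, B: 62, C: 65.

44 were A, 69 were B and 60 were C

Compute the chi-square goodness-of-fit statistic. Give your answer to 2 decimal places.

1.26

cat         O        E   (O−E)²/E
A          44       46      0.087
B          69       62      0.790
C          60       65      0.385
Sum = 1.26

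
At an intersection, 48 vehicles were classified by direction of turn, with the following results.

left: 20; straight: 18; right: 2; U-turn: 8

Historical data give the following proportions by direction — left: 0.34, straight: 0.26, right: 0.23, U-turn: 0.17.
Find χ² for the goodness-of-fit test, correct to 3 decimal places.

10.677

Expected counts E_i = n·p_i: 48×0.34 = 16.32, 48×0.26 = 12.48, 48×0.23 = 11.04, 48×0.17 = 8.16.
cat           O        E   (O−E)²/E
left         20    16.32     0.8298
straight     18    12.48     2.4415
right         2    11.04     7.4023
U-turn        8     8.16     0.0031
Sum = 10.677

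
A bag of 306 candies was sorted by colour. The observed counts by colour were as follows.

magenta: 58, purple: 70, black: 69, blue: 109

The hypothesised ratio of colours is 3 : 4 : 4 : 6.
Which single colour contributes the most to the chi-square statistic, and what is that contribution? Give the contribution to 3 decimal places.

magenta, 0.296

Ratio total = 17. Expected counts: 306×3/17 = 54, 306×4/17 = 72, 306×4/17 = 72, 306×6/17 = 108.
χ² = (58−54)²/54 + (70−72)²/72 + (69−72)²/72 + (109−108)²/108
   = 0.2963 + 0.0556 + 0.1250 + 0.0093
The largest term is for magenta: 0.296.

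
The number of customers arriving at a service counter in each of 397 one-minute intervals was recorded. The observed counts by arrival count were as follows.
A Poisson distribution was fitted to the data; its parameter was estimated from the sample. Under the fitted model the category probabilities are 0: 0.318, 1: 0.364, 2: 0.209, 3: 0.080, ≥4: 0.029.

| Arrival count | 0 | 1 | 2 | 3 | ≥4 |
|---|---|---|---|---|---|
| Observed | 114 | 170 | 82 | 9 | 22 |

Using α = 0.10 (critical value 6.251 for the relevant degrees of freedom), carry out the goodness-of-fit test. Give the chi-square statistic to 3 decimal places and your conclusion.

31.559; reject

Expected counts E_i = n·p_i: 397×0.318 = 126.246, 397×0.364 = 144.508, 397×0.209 = 82.973, 397×0.080 = 31.76, 397×0.029 = 11.513.
0: (114 − 126.246)²/126.246 = 149.964516/126.246 = 1.1879
1: (170 − 144.508)²/144.508 = 649.842064/144.508 = 4.4969
2: (82 − 82.973)²/82.973 = 0.946729/82.973 = 0.0114
3: (9 − 31.76)²/31.76 = 518.0176/31.76 = 16.3104
≥4: (22 − 11.513)²/11.513 = 109.977169/11.513 = 9.5524
Sum = 31.559
df = 3. Since 31.559 > 6.251, we reject H₀.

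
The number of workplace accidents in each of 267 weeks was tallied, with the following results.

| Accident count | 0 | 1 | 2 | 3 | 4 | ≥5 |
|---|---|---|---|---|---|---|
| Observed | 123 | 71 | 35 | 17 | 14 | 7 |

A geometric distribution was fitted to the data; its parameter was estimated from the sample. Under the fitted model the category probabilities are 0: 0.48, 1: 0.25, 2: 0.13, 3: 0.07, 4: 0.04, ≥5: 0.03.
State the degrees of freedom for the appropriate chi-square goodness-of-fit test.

There are k = 6 categories and 1 parameter estimated from the data, so df = 6 − 1 − 1 = 4.

4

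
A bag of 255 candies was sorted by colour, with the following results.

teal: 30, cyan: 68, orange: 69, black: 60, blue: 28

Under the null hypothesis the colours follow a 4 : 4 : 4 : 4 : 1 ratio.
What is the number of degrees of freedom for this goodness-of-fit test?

4

There are k = 5 categories and no parameters were estimated from the data, so df = 5 − 1 = 4.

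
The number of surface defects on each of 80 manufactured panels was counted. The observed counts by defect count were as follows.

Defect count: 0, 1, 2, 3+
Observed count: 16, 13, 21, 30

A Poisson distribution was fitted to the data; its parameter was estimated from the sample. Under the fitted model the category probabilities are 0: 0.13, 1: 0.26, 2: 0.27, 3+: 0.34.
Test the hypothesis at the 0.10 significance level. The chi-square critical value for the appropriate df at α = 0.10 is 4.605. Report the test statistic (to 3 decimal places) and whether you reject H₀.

Expected counts E_i = n·p_i: 80×0.13 = 10.4, 80×0.26 = 20.8, 80×0.27 = 21.6, 80×0.34 = 27.2.
χ² = (16−10.4)²/10.4 + (13−20.8)²/20.8 + (21−21.6)²/21.6 + (30−27.2)²/27.2
   = 3.0154 + 2.9250 + 0.0167 + 0.2882
Sum = 6.245
df = 2. Since 6.245 > 4.605, we reject H₀.

6.245; reject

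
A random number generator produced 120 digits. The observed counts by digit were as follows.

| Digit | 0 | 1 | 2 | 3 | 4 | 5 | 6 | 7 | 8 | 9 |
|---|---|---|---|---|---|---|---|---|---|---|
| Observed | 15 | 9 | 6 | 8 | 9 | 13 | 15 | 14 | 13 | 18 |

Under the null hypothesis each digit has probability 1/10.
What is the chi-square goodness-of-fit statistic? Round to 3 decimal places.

Expected count for each of the 10 categories: 120/10 = 12.
cat         O        E   (O−E)²/E
0          15       12     0.7500
1           9       12     0.7500
2           6       12     3.0000
3           8       12     1.3333
4           9       12     0.7500
5          13       12     0.0833
6          15       12     0.7500
7          14       12     0.3333
8          13       12     0.0833
9          18       12     3.0000
Sum = 10.833

10.833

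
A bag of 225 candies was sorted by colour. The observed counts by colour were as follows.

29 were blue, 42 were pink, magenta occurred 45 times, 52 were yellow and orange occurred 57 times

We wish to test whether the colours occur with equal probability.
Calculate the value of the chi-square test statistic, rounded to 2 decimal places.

Under H₀ each category has probability 1/5, so each expected count is 225/5 = 45.
blue: (29 − 45)²/45 = 256/45 = 5.689
pink: (42 − 45)²/45 = 9/45 = 0.200
magenta: (45 − 45)²/45 = 0/45 = 0.000
yellow: (52 − 45)²/45 = 49/45 = 1.089
orange: (57 − 45)²/45 = 144/45 = 3.200
Sum = 10.18

10.18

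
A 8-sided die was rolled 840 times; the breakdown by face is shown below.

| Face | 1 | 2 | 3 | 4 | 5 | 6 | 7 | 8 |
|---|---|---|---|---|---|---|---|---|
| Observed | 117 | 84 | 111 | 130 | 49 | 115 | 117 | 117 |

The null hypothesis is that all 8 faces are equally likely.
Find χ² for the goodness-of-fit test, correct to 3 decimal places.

Expected count for each of the 8 categories: 840/8 = 105.
cat         O        E   (O−E)²/E
1         117      105     1.3714
2          84      105     4.2000
3         111      105     0.3429
4         130      105     5.9524
5          49      105    29.8667
6         115      105     0.9524
7         117      105     1.3714
8         117      105     1.3714
Sum = 45.429

45.429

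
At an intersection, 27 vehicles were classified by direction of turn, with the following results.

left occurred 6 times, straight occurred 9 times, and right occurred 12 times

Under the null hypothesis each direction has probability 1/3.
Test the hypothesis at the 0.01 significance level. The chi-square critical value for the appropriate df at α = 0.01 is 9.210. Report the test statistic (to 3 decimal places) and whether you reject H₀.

Expected count for each of the 3 categories: 27/3 = 9.
left: (6 − 9)²/9 = 9/9 = 1.0000
straight: (9 − 9)²/9 = 0/9 = 0.0000
right: (12 − 9)²/9 = 9/9 = 1.0000
Sum = 2.000
df = 2. Since 2.000 < 9.210, we do not reject H₀.

2.000; do not reject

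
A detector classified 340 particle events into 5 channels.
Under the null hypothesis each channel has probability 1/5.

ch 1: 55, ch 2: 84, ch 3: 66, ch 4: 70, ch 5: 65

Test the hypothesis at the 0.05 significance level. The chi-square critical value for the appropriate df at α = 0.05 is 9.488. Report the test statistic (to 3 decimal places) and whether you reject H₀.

6.500; do not reject

Under H₀ each category has probability 1/5, so each expected count is 340/5 = 68.
cat         O        E   (O−E)²/E
ch 1       55       68     2.4853
ch 2       84       68     3.7647
ch 3       66       68     0.0588
ch 4       70       68     0.0588
ch 5       65       68     0.1324
Sum = 6.500
df = 4. Since 6.500 < 9.488, we do not reject H₀.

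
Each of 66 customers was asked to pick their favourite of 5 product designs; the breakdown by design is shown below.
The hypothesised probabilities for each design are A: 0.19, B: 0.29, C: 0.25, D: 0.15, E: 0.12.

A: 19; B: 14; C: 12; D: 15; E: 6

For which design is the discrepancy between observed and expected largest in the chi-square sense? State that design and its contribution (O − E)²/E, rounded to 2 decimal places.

A, 3.33

Expected counts E_i = n·p_i: 66×0.19 = 12.54, 66×0.29 = 19.14, 66×0.25 = 16.5, 66×0.15 = 9.9, 66×0.12 = 7.92.
A: (19 − 12.54)²/12.54 = 41.7316/12.54 = 3.328
B: (14 − 19.14)²/19.14 = 26.4196/19.14 = 1.380
C: (12 − 16.5)²/16.5 = 20.25/16.5 = 1.227
D: (15 − 9.9)²/9.9 = 26.01/9.9 = 2.627
E: (6 − 7.92)²/7.92 = 3.6864/7.92 = 0.465
The largest term is for A: 3.33.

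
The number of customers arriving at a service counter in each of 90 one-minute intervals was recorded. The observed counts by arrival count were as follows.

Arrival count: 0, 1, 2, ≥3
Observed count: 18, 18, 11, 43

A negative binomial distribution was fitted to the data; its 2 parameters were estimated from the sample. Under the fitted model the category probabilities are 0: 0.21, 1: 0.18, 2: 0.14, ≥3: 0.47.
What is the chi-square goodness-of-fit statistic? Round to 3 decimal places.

Expected counts E_i = n·p_i: 90×0.21 = 18.9, 90×0.18 = 16.2, 90×0.14 = 12.6, 90×0.47 = 42.3.
cat         O        E   (O−E)²/E
0          18     18.9     0.0429
1          18     16.2     0.2000
2          11     12.6     0.2032
≥3         43     42.3     0.0116
Sum = 0.458

0.458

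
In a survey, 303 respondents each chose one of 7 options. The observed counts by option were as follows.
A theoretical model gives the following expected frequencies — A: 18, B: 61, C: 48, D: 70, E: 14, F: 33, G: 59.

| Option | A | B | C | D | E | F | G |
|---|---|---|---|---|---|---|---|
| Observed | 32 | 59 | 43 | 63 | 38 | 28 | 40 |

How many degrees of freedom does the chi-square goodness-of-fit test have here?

There are k = 7 categories and no parameters were estimated from the data, so df = 7 − 1 = 6.

6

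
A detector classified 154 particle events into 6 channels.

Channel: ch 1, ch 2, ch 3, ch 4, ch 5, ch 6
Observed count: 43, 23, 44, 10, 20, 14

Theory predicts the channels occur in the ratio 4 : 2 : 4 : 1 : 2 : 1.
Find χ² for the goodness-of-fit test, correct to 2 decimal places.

Ratio total = 14. Expected counts: 154×4/14 = 44, 154×2/14 = 22, 154×4/14 = 44, 154×1/14 = 11, 154×2/14 = 22, 154×1/14 = 11.
χ² = (43−44)²/44 + (23−22)²/22 + (44−44)²/44 + (10−11)²/11 + (20−22)²/22 + (14−11)²/11
   = 0.023 + 0.045 + 0.000 + 0.091 + 0.182 + 0.818
Sum = 1.16

1.16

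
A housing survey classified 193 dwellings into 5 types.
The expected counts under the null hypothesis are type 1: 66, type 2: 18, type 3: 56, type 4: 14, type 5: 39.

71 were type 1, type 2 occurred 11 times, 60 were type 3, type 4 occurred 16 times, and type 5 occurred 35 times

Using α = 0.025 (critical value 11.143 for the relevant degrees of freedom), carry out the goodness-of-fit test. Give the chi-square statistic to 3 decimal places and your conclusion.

4.083; do not reject

type 1: (71 − 66)²/66 = 25/66 = 0.3788
type 2: (11 − 18)²/18 = 49/18 = 2.7222
type 3: (60 − 56)²/56 = 16/56 = 0.2857
type 4: (16 − 14)²/14 = 4/14 = 0.2857
type 5: (35 − 39)²/39 = 16/39 = 0.4103
Sum = 4.083
df = 4. Since 4.083 < 11.143, we do not reject H₀.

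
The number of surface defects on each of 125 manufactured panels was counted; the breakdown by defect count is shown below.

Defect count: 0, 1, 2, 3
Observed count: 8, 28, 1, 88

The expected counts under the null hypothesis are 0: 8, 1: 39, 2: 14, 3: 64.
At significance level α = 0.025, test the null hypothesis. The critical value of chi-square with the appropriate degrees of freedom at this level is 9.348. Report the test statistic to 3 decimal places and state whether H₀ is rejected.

0: (8 − 8)²/8 = 0/8 = 0.0000
1: (28 − 39)²/39 = 121/39 = 3.1026
2: (1 − 14)²/14 = 169/14 = 12.0714
3: (88 − 64)²/64 = 576/64 = 9.0000
Sum = 24.174
df = 3. Since 24.174 > 9.348, we reject H₀.

24.174; reject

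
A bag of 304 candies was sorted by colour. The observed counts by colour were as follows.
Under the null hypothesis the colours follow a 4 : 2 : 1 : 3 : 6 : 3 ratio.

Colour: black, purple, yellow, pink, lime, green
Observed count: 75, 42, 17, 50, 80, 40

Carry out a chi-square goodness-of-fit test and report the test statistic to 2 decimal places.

9.16

Ratio total = 19. Expected counts: 304×4/19 = 64, 304×2/19 = 32, 304×1/19 = 16, 304×3/19 = 48, 304×6/19 = 96, 304×3/19 = 48.
χ² = (75−64)²/64 + (42−32)²/32 + (17−16)²/16 + (50−48)²/48 + (80−96)²/96 + (40−48)²/48
   = 1.891 + 3.125 + 0.063 + 0.083 + 2.667 + 1.333
Sum = 9.16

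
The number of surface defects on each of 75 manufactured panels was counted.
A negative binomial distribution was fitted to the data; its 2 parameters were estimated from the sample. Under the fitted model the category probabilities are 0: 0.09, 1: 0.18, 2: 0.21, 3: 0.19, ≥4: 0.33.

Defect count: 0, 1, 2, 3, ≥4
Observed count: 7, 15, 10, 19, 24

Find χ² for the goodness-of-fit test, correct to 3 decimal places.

Expected counts E_i = n·p_i: 75×0.09 = 6.75, 75×0.18 = 13.5, 75×0.21 = 15.75, 75×0.19 = 14.25, 75×0.33 = 24.75.
χ² = (7−6.75)²/6.75 + (15−13.5)²/13.5 + (10−15.75)²/15.75 + (19−14.25)²/14.25 + (24−24.75)²/24.75
   = 0.0093 + 0.1667 + 2.0992 + 1.5833 + 0.0227
Sum = 3.881

3.881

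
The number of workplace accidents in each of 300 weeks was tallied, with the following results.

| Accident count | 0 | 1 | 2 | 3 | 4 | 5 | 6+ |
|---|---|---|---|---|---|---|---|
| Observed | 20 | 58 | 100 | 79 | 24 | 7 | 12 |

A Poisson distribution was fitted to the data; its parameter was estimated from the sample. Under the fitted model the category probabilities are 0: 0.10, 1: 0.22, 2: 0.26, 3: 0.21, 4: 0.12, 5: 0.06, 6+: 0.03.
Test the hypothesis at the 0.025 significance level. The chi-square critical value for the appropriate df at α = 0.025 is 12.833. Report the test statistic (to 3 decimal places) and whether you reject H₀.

Expected counts E_i = n·p_i: 300×0.10 = 30, 300×0.22 = 66, 300×0.26 = 78, 300×0.21 = 63, 300×0.12 = 36, 300×0.06 = 18, 300×0.03 = 9.
χ² = (20−30)²/30 + (58−66)²/66 + (100−78)²/78 + (79−63)²/63 + (24−36)²/36 + (7−18)²/18 + (12−9)²/9
   = 3.3333 + 0.9697 + 6.2051 + 4.0635 + 4.0000 + 6.7222 + 1.0000
Sum = 26.294
df = 5. Since 26.294 > 12.833, we reject H₀.

26.294; reject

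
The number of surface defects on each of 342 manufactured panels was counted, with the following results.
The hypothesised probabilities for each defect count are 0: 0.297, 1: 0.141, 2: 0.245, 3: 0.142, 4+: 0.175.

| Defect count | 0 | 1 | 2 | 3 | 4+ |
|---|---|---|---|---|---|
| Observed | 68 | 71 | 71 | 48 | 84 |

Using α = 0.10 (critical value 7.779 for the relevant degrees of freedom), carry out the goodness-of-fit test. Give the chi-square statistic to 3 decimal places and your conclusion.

Expected counts E_i = n·p_i: 342×0.297 = 101.574, 342×0.141 = 48.222, 342×0.245 = 83.79, 342×0.142 = 48.564, 342×0.175 = 59.85.
0: (68 − 101.574)²/101.574 = 1127.213476/101.574 = 11.0975
1: (71 − 48.222)²/48.222 = 518.837284/48.222 = 10.7593
2: (71 − 83.79)²/83.79 = 163.5841/83.79 = 1.9523
3: (48 − 48.564)²/48.564 = 0.318096/48.564 = 0.0066
4+: (84 − 59.85)²/59.85 = 583.2225/59.85 = 9.7447
Sum = 33.560
df = 4. Since 33.560 > 7.779, we reject H₀.

33.560; reject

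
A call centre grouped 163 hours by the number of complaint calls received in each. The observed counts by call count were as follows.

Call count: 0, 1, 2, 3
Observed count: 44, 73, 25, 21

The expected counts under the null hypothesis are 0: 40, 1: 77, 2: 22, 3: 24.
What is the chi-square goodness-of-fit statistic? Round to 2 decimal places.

χ² = (44−40)²/40 + (73−77)²/77 + (25−22)²/22 + (21−24)²/24
   = 0.400 + 0.208 + 0.409 + 0.375
Sum = 1.39

1.39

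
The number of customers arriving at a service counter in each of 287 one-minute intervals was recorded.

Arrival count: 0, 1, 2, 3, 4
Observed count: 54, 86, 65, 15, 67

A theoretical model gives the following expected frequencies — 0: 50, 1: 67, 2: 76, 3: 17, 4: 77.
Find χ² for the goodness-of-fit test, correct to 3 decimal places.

8.834

cat         O        E   (O−E)²/E
0          54       50     0.3200
1          86       67     5.3881
2          65       76     1.5921
3          15       17     0.2353
4          67       77     1.2987
Sum = 8.834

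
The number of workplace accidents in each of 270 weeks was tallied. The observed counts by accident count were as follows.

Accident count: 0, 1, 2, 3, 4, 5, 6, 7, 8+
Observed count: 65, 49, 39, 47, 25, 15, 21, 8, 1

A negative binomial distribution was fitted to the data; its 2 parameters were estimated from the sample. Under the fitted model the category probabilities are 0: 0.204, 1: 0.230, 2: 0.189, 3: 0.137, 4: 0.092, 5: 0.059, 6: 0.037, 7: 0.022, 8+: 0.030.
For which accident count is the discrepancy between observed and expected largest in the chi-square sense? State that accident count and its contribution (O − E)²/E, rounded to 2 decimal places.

6, 12.13

Expected counts E_i = n·p_i: 270×0.204 = 55.08, 270×0.230 = 62.1, 270×0.189 = 51.03, 270×0.137 = 36.99, 270×0.092 = 24.84, 270×0.059 = 15.93, 270×0.037 = 9.99, 270×0.022 = 5.94, 270×0.030 = 8.1.
χ² = (65−55.08)²/55.08 + (49−62.1)²/62.1 + (39−51.03)²/51.03 + (47−36.99)²/36.99 + (25−24.84)²/24.84 + (15−15.93)²/15.93 + (21−9.99)²/9.99 + (8−5.94)²/5.94 + (1−8.1)²/8.1
   = 1.787 + 2.763 + 2.836 + 2.709 + 0.001 + 0.054 + 12.134 + 0.714 + 6.223
The largest term is for 6: 12.13.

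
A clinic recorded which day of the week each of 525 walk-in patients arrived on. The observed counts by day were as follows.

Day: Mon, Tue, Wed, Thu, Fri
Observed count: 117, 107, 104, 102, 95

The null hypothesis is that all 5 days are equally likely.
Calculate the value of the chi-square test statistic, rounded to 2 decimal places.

Expected count for each of the 5 categories: 525/5 = 105.
χ² = (117−105)²/105 + (107−105)²/105 + (104−105)²/105 + (102−105)²/105 + (95−105)²/105
   = 1.371 + 0.038 + 0.010 + 0.086 + 0.952
Sum = 2.46

2.46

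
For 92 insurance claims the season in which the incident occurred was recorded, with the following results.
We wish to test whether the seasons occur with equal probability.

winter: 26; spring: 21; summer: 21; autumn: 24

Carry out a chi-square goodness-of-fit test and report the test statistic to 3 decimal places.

Expected count for each of the 4 categories: 92/4 = 23.
χ² = (26−23)²/23 + (21−23)²/23 + (21−23)²/23 + (24−23)²/23
   = 0.3913 + 0.1739 + 0.1739 + 0.0435
Sum = 0.783

0.783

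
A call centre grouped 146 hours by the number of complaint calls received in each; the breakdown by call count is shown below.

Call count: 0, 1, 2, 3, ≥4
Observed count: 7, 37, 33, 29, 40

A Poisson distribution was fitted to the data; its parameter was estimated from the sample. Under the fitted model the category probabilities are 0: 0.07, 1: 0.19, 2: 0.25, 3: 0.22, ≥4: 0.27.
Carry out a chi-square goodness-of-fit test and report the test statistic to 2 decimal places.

Expected counts E_i = n·p_i: 146×0.07 = 10.22, 146×0.19 = 27.74, 146×0.25 = 36.5, 146×0.22 = 32.12, 146×0.27 = 39.42.
0: (7 − 10.22)²/10.22 = 10.3684/10.22 = 1.015
1: (37 − 27.74)²/27.74 = 85.7476/27.74 = 3.091
2: (33 − 36.5)²/36.5 = 12.25/36.5 = 0.336
3: (29 − 32.12)²/32.12 = 9.7344/32.12 = 0.303
≥4: (40 − 39.42)²/39.42 = 0.3364/39.42 = 0.009
Sum = 4.75

4.75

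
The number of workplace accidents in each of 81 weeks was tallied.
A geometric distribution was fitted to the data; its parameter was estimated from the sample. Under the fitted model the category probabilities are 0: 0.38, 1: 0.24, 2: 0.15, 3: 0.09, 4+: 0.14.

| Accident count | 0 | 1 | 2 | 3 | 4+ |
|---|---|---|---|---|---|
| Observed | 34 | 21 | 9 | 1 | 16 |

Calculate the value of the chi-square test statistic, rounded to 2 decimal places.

Expected counts E_i = n·p_i: 81×0.38 = 30.78, 81×0.24 = 19.44, 81×0.15 = 12.15, 81×0.09 = 7.29, 81×0.14 = 11.34.
χ² = (34−30.78)²/30.78 + (21−19.44)²/19.44 + (9−12.15)²/12.15 + (1−7.29)²/7.29 + (16−11.34)²/11.34
   = 0.337 + 0.125 + 0.817 + 5.427 + 1.915
Sum = 8.62

8.62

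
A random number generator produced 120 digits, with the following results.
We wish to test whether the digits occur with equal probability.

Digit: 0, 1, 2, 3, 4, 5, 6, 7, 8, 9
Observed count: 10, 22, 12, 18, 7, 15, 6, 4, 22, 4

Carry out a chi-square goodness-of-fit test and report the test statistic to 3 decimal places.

36.500

Expected count for each of the 10 categories: 120/10 = 12.
χ² = (10−12)²/12 + (22−12)²/12 + (12−12)²/12 + (18−12)²/12 + (7−12)²/12 + (15−12)²/12 + (6−12)²/12 + (4−12)²/12 + (22−12)²/12 + (4−12)²/12
   = 0.3333 + 8.3333 + 0.0000 + 3.0000 + 2.0833 + 0.7500 + 3.0000 + 5.3333 + 8.3333 + 5.3333
Sum = 36.500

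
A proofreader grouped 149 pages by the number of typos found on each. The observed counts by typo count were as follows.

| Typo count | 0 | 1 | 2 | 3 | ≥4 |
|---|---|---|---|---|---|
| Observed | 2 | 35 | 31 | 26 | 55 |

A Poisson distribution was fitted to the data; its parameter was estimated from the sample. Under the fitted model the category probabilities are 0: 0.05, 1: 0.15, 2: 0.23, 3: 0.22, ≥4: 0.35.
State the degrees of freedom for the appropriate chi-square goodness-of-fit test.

3

There are k = 5 categories and 1 parameter estimated from the data, so df = 5 − 1 − 1 = 3.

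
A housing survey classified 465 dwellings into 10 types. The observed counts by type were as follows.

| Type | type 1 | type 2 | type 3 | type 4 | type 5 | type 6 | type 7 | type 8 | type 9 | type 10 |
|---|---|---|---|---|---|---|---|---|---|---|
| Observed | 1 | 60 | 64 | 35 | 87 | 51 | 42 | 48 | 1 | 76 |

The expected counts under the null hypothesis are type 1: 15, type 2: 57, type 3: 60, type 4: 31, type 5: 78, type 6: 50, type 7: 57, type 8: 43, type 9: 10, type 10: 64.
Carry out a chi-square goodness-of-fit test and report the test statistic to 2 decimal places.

cat          O        E   (O−E)²/E
type 1       1       15     13.067
type 2      60       57      0.158
type 3      64       60      0.267
type 4      35       31      0.516
type 5      87       78      1.038
type 6      51       50      0.020
type 7      42       57      3.947
type 8      48       43      0.581
type 9       1       10      8.100
type 10     76       64      2.250
Sum = 29.94

29.94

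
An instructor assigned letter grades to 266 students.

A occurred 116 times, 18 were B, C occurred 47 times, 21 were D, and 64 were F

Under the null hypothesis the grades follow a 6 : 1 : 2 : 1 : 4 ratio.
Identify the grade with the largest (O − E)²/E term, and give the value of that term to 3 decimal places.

Ratio total = 14. Expected counts: 266×6/14 = 114, 266×1/14 = 19, 266×2/14 = 38, 266×1/14 = 19, 266×4/14 = 76.
cat         O        E   (O−E)²/E
A         116      114     0.0351
B          18       19     0.0526
C          47       38     2.1316
D          21       19     0.2105
F          64       76     1.8947
The largest term is for C: 2.132.

C, 2.132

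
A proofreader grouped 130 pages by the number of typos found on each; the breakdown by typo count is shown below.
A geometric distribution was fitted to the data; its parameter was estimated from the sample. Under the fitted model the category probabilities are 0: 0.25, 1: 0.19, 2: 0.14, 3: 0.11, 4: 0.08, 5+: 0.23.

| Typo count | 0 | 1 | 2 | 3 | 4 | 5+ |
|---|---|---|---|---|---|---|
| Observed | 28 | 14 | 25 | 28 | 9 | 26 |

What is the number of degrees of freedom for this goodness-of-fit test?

4

There are k = 6 categories and 1 parameter estimated from the data, so df = 6 − 1 − 1 = 4.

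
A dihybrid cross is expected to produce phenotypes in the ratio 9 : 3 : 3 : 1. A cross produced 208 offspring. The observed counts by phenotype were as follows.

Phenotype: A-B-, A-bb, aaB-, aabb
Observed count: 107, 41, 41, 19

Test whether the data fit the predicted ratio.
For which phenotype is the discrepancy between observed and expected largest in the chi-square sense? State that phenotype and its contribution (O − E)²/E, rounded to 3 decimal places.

Ratio total = 16. Expected counts: 208×9/16 = 117, 208×3/16 = 39, 208×3/16 = 39, 208×1/16 = 13.
χ² = (107−117)²/117 + (41−39)²/39 + (41−39)²/39 + (19−13)²/13
   = 0.8547 + 0.1026 + 0.1026 + 2.7692
The largest term is for aabb: 2.769.

aabb, 2.769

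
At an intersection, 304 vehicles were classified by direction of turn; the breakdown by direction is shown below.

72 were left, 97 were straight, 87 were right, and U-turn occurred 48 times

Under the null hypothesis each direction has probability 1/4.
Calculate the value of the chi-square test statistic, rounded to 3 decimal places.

17.921

Under H₀ each category has probability 1/4, so each expected count is 304/4 = 76.
χ² = (72−76)²/76 + (97−76)²/76 + (87−76)²/76 + (48−76)²/76
   = 0.2105 + 5.8026 + 1.5921 + 10.3158
Sum = 17.921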